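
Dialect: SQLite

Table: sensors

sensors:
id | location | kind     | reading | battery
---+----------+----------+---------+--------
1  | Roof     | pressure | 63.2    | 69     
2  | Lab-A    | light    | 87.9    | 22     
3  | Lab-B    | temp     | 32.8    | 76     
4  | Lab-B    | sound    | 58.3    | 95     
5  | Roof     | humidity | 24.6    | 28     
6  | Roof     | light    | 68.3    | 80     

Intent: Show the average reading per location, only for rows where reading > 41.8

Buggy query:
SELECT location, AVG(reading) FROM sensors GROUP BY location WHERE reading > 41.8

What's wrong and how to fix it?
Bug: WHERE cannot follow GROUP BY

Fix: Move the WHERE clause before GROUP BY

Corrected query:
SELECT location, AVG(reading) FROM sensors WHERE reading > 41.8 GROUP BY location

Result:
location | AVG(reading)
---------+-------------
Lab-A    | 87.9        
Lab-B    | 58.3        
Roof     | 65.75       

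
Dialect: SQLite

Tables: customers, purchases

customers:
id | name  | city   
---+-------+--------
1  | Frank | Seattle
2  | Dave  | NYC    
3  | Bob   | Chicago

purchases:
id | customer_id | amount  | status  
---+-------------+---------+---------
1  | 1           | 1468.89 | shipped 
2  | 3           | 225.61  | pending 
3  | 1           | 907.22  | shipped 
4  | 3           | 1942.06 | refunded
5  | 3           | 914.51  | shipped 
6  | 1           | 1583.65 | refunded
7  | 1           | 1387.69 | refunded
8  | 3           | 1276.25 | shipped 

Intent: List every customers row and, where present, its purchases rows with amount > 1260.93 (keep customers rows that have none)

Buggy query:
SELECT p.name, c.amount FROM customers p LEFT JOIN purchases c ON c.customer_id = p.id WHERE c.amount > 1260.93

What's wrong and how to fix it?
Bug: Filtering c.amount in WHERE discards the NULL rows produced by LEFT JOIN, turning it into an inner join

Fix: Move the right-table condition into the ON clause so unmatched parents are kept

Corrected query:
SELECT p.name, c.amount FROM customers p LEFT JOIN purchases c ON c.customer_id = p.id AND c.amount > 1260.93

Result:
name  | amount 
------+--------
Frank | 1387.69
Frank | 1468.89
Frank | 1583.65
Dave  | NULL   
Bob   | 1276.25
Bob   | 1942.06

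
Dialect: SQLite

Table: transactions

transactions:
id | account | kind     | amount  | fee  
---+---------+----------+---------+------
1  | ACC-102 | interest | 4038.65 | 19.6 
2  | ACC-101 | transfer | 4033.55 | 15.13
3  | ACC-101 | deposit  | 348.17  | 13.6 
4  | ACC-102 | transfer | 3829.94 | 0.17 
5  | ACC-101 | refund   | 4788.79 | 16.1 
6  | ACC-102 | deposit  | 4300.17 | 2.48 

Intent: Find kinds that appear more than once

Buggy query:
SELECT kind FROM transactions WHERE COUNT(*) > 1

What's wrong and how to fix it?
Bug: WHERE can't reference COUNT(*); aggregates are computed after WHERE

Fix: GROUP BY kind, then filter groups with HAVING COUNT(*) > 1

Corrected query:
SELECT kind FROM transactions GROUP BY kind HAVING COUNT(*) > 1

Result:
kind    
--------
deposit 
transfer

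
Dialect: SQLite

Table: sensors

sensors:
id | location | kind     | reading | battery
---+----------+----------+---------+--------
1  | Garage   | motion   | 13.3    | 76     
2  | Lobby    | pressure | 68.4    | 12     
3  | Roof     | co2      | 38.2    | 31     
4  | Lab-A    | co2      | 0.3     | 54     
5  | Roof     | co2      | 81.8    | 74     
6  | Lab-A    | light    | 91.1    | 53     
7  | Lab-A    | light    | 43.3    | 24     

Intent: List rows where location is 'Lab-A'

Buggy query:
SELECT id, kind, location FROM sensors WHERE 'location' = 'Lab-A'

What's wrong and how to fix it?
Bug: Single quotes denote string literals in SQL; the column name is being compared as a constant string

Fix: Remove the quotes around the column name (or use double quotes for an identifier)

Corrected query:
SELECT id, kind, location FROM sensors WHERE location = 'Lab-A'

Result:
id | kind  | location
---+-------+---------
4  | co2   | Lab-A   
6  | light | Lab-A   
7  | light | Lab-A   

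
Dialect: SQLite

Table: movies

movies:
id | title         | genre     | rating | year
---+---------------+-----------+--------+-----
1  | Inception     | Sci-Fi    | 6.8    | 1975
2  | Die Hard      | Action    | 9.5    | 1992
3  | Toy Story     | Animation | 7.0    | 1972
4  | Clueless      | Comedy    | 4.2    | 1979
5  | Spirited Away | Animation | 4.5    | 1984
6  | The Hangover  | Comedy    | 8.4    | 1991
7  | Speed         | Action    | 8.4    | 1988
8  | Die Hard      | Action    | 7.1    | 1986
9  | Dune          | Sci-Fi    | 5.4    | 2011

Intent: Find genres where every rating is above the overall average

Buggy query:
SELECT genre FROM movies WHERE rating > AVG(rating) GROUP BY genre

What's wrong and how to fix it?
Bug: WHERE evaluates per row before aggregation, so AVG() is unavailable

Fix: Compute the overall average in a scalar subquery and compare each group's MIN against it in HAVING

Corrected query:
SELECT genre FROM movies GROUP BY genre HAVING MIN(rating) > (SELECT AVG(rating) FROM movies)

Result:
genre 
------
Action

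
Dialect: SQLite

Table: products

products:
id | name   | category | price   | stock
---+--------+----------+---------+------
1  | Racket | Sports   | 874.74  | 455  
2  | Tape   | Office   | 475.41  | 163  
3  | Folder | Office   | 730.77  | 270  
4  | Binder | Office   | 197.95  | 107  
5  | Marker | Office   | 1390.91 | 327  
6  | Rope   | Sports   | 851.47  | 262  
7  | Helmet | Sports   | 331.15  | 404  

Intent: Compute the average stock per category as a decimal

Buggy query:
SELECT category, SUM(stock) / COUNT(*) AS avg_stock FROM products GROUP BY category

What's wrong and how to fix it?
Bug: Both operands are integers, so '/' performs integer division and truncates

Fix: Multiply by 1.0 (or CAST to REAL) to force floating-point division

Corrected query:
SELECT category, SUM(stock) * 1.0 / COUNT(*) AS avg_stock FROM products GROUP BY category

Result:
category | avg_stock 
---------+-----------
Office   | 216.75    
Sports   | 373.666667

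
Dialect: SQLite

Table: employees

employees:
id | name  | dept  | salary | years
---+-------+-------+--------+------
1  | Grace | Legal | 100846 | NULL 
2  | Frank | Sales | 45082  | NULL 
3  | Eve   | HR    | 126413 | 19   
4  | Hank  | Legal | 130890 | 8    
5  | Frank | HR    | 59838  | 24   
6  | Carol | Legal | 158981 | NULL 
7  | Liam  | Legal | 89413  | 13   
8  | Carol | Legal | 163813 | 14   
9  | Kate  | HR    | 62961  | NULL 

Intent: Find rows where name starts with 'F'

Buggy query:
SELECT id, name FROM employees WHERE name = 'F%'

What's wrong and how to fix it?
Bug: Wildcards only work with LIKE; '=' treats '%' as a literal character

Fix: Use LIKE for wildcard pattern matching

Corrected query:
SELECT id, name FROM employees WHERE name LIKE 'F%'

Result:
id | name 
---+------
2  | Frank
5  | Frank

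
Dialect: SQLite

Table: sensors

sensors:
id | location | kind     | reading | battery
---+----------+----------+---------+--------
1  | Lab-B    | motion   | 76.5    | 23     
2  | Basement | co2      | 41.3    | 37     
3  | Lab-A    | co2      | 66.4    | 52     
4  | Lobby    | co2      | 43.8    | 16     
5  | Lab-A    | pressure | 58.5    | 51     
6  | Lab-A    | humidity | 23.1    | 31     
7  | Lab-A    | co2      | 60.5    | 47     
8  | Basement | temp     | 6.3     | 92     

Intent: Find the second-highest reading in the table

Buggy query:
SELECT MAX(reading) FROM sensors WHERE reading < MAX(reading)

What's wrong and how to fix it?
Bug: MAX(reading) on the right of the comparison is an aggregate-in-WHERE error

Fix: Put the inner MAX in a scalar subquery

Corrected query:
SELECT MAX(reading) FROM sensors WHERE reading < (SELECT MAX(reading) FROM sensors)

Result:
MAX(reading)
------------
66.4        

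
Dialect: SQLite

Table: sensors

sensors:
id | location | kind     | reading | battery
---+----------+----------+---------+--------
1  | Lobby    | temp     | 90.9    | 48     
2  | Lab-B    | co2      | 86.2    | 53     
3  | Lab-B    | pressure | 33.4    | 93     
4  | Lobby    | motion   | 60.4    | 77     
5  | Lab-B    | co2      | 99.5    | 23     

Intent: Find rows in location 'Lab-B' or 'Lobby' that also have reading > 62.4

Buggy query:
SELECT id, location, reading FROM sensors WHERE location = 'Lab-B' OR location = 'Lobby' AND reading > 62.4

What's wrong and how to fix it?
Bug: Without parentheses, AND is evaluated before OR, so the reading filter only applies to the 'Lobby' branch

Fix: Add parentheses around the OR so the AND applies to both alternatives

Corrected query:
SELECT id, location, reading FROM sensors WHERE (location = 'Lab-B' OR location = 'Lobby') AND reading > 62.4

Result:
id | location | reading
---+----------+--------
1  | Lobby    | 90.9   
2  | Lab-B    | 86.2   
5  | Lab-B    | 99.5   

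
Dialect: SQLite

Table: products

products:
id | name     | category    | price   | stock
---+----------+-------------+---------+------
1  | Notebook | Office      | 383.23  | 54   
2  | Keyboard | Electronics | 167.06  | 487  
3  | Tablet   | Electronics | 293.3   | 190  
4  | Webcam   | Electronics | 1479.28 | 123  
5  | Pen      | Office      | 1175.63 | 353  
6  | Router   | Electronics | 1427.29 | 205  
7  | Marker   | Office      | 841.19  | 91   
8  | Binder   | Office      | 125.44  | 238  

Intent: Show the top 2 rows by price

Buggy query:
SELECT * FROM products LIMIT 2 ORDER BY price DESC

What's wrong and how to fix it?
Bug: ORDER BY cannot follow LIMIT; LIMIT is the final clause

Fix: Swap the clauses: ORDER BY first, then LIMIT

Corrected query:
SELECT * FROM products ORDER BY price DESC LIMIT 2

Result:
id | name   | category    | price   | stock
---+--------+-------------+---------+------
4  | Webcam | Electronics | 1479.28 | 123  
6  | Router | Electronics | 1427.29 | 205  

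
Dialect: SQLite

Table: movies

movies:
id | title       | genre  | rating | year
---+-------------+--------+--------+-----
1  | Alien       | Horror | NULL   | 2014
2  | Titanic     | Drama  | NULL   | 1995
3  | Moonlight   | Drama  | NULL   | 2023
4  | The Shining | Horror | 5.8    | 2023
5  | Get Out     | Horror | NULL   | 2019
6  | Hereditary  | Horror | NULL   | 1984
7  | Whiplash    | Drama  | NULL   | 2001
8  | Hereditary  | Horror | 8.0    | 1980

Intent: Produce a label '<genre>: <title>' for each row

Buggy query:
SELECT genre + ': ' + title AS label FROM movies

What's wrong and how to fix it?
Bug: SQLite uses || for string concatenation; + coerces text to numbers (yielding 0)

Fix: Use the || operator for string concatenation

Corrected query:
SELECT genre || ': ' || title AS label FROM movies

Result:
label              
-------------------
Horror: Alien      
Drama: Titanic     
Drama: Moonlight   
Horror: The Shining
Horror: Get Out    
Horror: Hereditary 
Drama: Whiplash    
Horror: Hereditary 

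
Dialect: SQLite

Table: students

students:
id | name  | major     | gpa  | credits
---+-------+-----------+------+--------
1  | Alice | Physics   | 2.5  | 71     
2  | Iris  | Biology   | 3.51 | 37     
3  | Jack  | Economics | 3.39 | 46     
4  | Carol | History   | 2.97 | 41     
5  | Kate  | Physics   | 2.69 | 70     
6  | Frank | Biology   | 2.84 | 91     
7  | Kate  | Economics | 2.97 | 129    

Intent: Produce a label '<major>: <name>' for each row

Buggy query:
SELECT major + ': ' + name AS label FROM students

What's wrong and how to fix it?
Bug: '+' is numeric addition; on text columns SQLite converts them to 0 instead of concatenating

Fix: Replace + with || to concatenate text

Corrected query:
SELECT major || ': ' || name AS label FROM students

Result:
label          
---------------
Physics: Alice 
Biology: Iris  
Economics: Jack
History: Carol 
Physics: Kate  
Biology: Frank 
Economics: Kate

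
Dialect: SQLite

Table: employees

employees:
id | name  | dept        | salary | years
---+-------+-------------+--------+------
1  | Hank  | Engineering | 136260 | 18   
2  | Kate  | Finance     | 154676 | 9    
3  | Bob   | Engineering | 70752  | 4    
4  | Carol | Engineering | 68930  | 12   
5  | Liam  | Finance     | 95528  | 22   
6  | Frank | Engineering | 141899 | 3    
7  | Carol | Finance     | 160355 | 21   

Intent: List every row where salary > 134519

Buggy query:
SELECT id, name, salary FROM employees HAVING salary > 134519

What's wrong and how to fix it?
Bug: This is a non-aggregate query (no GROUP BY, no aggregates), so in SQLite the HAVING clause is invalid here; a row-level condition belongs in WHERE

Fix: Use WHERE for row-level filtering

Corrected query:
SELECT id, name, salary FROM employees WHERE salary > 134519

Result:
id | name  | salary
---+-------+-------
1  | Hank  | 136260
2  | Kate  | 154676
6  | Frank | 141899
7  | Carol | 160355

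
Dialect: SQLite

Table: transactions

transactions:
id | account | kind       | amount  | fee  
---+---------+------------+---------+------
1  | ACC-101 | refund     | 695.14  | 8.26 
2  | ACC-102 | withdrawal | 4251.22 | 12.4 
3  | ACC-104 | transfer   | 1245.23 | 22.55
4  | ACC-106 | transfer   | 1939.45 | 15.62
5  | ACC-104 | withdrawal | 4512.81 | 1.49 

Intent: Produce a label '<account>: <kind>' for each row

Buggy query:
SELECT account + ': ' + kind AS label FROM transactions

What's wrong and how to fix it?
Bug: '+' is numeric addition; on text columns SQLite converts them to 0 instead of concatenating

Fix: Replace + with || to concatenate text

Corrected query:
SELECT account || ': ' || kind AS label FROM transactions

Result:
label              
-------------------
ACC-101: refund    
ACC-102: withdrawal
ACC-104: transfer  
ACC-106: transfer  
ACC-104: withdrawal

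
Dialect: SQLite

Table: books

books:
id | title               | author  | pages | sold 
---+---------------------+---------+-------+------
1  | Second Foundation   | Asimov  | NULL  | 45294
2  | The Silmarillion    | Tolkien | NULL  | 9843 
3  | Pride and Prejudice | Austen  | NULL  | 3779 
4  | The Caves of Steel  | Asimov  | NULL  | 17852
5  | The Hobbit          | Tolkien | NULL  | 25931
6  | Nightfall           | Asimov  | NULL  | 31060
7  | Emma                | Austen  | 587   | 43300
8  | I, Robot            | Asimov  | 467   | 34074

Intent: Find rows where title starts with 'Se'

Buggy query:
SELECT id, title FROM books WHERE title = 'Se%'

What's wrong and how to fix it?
Bug: '=' compares the literal string including the % character; pattern matching needs LIKE

Fix: Replace '=' with LIKE so 'Se%' is treated as a pattern

Corrected query:
SELECT id, title FROM books WHERE title LIKE 'Se%'

Result:
id | title            
---+------------------
1  | Second Foundation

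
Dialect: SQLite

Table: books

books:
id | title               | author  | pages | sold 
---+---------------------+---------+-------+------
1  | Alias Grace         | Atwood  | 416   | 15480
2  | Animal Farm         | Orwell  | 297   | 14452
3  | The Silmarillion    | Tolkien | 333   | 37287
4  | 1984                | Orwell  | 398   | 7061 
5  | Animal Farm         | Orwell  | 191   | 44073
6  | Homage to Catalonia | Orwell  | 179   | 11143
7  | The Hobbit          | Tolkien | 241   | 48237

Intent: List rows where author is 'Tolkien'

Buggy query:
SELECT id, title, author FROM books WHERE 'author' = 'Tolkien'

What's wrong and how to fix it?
Bug: Single quotes denote string literals in SQL; the column name is being compared as a constant string

Fix: Remove the quotes around the column name (or use double quotes for an identifier)

Corrected query:
SELECT id, title, author FROM books WHERE author = 'Tolkien'

Result:
id | title            | author 
---+------------------+--------
3  | The Silmarillion | Tolkien
7  | The Hobbit       | Tolkien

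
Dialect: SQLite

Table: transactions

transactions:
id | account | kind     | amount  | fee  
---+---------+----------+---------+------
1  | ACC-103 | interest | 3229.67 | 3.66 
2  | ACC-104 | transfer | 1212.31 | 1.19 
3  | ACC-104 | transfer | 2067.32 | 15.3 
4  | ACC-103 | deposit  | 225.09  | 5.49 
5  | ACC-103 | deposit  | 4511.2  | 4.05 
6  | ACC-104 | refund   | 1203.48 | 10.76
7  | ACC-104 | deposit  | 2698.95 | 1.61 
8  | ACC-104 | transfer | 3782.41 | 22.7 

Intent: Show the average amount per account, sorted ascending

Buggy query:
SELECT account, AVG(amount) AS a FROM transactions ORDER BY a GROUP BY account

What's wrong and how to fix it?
Bug: ORDER BY appears before GROUP BY; SQL clause order requires GROUP BY first

Fix: Move ORDER BY to the end, after GROUP BY

Corrected query:
SELECT account, AVG(amount) AS a FROM transactions GROUP BY account ORDER BY a

Result:
account | a       
--------+---------
ACC-104 | 2192.894
ACC-103 | 2655.32 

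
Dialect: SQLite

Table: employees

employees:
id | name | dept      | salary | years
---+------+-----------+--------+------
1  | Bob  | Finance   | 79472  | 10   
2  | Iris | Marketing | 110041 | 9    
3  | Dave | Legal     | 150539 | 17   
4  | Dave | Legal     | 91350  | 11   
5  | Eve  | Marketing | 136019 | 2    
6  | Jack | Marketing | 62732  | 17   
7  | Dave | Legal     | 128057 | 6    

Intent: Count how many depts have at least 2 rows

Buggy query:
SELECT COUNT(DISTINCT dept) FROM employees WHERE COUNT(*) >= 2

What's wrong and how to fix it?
Bug: COUNT(*) cannot appear in WHERE; the per-group count doesn't exist yet

Fix: Use a subquery that GROUPs and filters with HAVING, then count its rows

Corrected query:
SELECT COUNT(*) FROM (SELECT dept FROM employees GROUP BY dept HAVING COUNT(*) >= 2)

Result:
COUNT(*)
--------
2       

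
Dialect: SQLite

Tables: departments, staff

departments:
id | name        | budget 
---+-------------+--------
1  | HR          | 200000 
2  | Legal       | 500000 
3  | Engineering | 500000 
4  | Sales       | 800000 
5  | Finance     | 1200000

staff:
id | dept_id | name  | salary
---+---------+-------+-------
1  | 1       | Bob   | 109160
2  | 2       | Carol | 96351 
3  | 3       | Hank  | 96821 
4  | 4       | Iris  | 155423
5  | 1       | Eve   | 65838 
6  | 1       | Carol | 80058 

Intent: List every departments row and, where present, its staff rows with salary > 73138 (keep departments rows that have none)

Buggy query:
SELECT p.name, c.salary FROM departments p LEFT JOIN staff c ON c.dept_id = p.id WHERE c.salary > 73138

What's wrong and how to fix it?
Bug: A WHERE condition on the right-hand table after LEFT JOIN drops unmatched parents

Fix: Move the right-table condition into the ON clause so unmatched parents are kept

Corrected query:
SELECT p.name, c.salary FROM departments p LEFT JOIN staff c ON c.dept_id = p.id AND c.salary > 73138

Result:
name        | salary
------------+-------
HR          | 80058 
HR          | 109160
Legal       | 96351 
Engineering | 96821 
Sales       | 155423
Finance     | NULL  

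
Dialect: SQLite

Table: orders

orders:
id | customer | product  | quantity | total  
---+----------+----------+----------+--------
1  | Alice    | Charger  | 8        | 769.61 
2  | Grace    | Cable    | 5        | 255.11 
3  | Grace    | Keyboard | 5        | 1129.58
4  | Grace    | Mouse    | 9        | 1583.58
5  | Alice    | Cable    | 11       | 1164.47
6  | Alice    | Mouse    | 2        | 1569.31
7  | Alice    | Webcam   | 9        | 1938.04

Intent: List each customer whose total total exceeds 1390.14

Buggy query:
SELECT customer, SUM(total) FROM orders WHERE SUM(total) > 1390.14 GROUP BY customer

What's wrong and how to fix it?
Bug: WHERE runs before GROUP BY, so aggregates aren't available there

Fix: Move the aggregate condition to a HAVING clause

Corrected query:
SELECT customer, SUM(total) FROM orders GROUP BY customer HAVING SUM(total) > 1390.14

Result:
customer | SUM(total)
---------+-----------
Alice    | 5441.43   
Grace    | 2968.27   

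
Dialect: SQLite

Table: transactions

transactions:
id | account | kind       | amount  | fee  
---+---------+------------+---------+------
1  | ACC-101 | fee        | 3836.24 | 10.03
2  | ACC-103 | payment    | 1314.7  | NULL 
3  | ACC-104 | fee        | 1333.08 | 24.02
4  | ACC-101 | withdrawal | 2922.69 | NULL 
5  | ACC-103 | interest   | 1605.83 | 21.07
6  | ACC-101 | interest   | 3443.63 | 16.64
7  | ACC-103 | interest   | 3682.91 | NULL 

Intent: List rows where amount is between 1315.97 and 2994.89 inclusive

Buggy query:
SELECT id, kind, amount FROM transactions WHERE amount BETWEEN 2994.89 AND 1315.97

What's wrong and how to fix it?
Bug: BETWEEN expects the lower bound first; with 2994.89 AND 1315.97 the range is empty

Fix: Swap the bounds so the smaller value comes first

Corrected query:
SELECT id, kind, amount FROM transactions WHERE amount BETWEEN 1315.97 AND 2994.89

Result:
id | kind       | amount 
---+------------+--------
3  | fee        | 1333.08
4  | withdrawal | 2922.69
5  | interest   | 1605.83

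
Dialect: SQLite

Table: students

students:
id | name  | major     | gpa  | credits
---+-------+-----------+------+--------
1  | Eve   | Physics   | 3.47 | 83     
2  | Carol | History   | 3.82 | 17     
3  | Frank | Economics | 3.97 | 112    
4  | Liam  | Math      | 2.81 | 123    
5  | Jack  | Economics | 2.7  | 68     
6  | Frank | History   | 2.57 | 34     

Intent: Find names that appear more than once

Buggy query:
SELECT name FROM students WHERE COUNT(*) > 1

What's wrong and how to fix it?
Bug: WHERE can't reference COUNT(*); aggregates are computed after WHERE

Fix: GROUP BY name, then filter groups with HAVING COUNT(*) > 1

Corrected query:
SELECT name FROM students GROUP BY name HAVING COUNT(*) > 1

Result:
name 
-----
Frank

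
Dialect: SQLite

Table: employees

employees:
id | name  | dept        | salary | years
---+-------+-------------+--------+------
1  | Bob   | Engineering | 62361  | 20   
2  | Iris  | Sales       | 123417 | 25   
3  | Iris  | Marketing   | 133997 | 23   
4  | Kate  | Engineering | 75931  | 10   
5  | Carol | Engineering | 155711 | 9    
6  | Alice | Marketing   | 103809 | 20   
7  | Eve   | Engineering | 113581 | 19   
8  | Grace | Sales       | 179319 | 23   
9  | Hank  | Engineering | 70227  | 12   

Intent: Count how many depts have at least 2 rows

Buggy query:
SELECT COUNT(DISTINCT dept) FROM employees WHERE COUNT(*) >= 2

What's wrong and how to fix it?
Bug: COUNT(*) cannot appear in WHERE; the per-group count doesn't exist yet

Fix: Group first with HAVING COUNT(*) >= 2, then COUNT the resulting groups

Corrected query:
SELECT COUNT(*) FROM (SELECT dept FROM employees GROUP BY dept HAVING COUNT(*) >= 2)

Result:
COUNT(*)
--------
3       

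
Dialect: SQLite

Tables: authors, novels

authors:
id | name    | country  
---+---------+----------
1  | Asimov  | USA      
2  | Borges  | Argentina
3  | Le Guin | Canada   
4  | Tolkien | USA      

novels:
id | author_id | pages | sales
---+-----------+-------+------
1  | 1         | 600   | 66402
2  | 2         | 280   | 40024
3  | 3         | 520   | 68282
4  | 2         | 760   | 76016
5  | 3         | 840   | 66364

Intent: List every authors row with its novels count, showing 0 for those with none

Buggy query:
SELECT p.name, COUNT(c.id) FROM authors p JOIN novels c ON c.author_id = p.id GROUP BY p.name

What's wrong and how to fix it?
Bug: An inner join excludes parents with zero children

Fix: Use LEFT JOIN so parents without children still appear (COUNT(c.id) gives 0)

Corrected query:
SELECT p.name, COUNT(c.id) FROM authors p LEFT JOIN novels c ON c.author_id = p.id GROUP BY p.name

Result:
name    | COUNT(c.id)
--------+------------
Asimov  | 1          
Borges  | 2          
Le Guin | 2          
Tolkien | 0          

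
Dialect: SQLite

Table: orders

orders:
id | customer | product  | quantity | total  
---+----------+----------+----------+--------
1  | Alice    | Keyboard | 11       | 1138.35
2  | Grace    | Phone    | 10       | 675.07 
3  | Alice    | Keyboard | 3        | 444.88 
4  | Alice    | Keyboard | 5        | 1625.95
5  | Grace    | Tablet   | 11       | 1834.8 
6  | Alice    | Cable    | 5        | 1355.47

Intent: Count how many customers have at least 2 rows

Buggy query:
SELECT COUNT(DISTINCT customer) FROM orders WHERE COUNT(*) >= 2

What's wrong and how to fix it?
Bug: COUNT(*) cannot appear in WHERE; the per-group count doesn't exist yet

Fix: Group first with HAVING COUNT(*) >= 2, then COUNT the resulting groups

Corrected query:
SELECT COUNT(*) FROM (SELECT customer FROM orders GROUP BY customer HAVING COUNT(*) >= 2)

Result:
COUNT(*)
--------
2       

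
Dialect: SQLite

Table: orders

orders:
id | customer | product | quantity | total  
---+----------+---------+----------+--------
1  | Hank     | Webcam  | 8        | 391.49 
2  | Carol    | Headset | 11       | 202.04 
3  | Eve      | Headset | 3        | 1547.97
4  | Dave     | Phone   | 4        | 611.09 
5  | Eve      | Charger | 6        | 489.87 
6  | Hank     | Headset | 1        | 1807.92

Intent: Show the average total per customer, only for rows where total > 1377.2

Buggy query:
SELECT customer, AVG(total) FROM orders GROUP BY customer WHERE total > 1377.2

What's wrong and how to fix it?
Bug: WHERE cannot follow GROUP BY

Fix: Place WHERE between FROM and GROUP BY

Corrected query:
SELECT customer, AVG(total) FROM orders WHERE total > 1377.2 GROUP BY customer

Result:
customer | AVG(total)
---------+-----------
Eve      | 1547.97   
Hank     | 1807.92   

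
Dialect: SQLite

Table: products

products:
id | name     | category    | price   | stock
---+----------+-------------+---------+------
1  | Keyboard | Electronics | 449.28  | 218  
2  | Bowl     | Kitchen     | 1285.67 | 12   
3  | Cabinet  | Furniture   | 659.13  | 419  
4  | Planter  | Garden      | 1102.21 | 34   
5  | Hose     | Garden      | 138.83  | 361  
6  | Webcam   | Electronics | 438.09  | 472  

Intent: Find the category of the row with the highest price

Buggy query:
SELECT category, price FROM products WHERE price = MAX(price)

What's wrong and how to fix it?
Bug: MAX(price) is an aggregate and cannot be used directly in WHERE

Fix: Wrap MAX in a scalar subquery so WHERE compares against a single value

Corrected query:
SELECT category, price FROM products WHERE price = (SELECT MAX(price) FROM products)

Result:
category | price  
---------+--------
Kitchen  | 1285.67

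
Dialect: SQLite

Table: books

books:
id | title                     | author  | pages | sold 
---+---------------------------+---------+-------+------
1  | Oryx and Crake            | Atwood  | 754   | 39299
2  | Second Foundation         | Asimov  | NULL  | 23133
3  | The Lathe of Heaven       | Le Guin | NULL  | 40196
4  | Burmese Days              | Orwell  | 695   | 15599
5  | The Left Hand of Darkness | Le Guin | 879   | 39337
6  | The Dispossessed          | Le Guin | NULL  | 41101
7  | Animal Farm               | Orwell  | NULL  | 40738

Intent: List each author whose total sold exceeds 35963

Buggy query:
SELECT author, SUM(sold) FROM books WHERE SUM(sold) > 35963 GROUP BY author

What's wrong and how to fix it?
Bug: Aggregate functions cannot appear in a WHERE clause

Fix: Use HAVING (which filters groups after aggregation) instead of WHERE

Corrected query:
SELECT author, SUM(sold) FROM books GROUP BY author HAVING SUM(sold) > 35963

Result:
author  | SUM(sold)
--------+----------
Atwood  | 39299    
Le Guin | 120634   
Orwell  | 56337    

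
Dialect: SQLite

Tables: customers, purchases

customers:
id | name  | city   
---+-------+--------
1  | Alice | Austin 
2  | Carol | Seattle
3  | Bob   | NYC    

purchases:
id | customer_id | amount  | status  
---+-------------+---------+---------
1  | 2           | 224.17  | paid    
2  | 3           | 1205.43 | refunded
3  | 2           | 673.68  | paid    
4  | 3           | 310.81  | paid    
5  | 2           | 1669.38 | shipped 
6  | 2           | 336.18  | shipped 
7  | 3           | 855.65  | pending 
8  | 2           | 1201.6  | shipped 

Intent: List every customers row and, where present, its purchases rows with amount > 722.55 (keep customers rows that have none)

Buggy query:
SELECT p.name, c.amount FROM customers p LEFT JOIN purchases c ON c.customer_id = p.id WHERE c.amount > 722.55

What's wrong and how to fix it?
Bug: A WHERE condition on the right-hand table after LEFT JOIN drops unmatched parents

Fix: Move the right-table condition into the ON clause so unmatched parents are kept

Corrected query:
SELECT p.name, c.amount FROM customers p LEFT JOIN purchases c ON c.customer_id = p.id AND c.amount > 722.55

Result:
name  | amount 
------+--------
Alice | NULL   
Carol | 1201.6 
Carol | 1669.38
Bob   | 855.65 
Bob   | 1205.43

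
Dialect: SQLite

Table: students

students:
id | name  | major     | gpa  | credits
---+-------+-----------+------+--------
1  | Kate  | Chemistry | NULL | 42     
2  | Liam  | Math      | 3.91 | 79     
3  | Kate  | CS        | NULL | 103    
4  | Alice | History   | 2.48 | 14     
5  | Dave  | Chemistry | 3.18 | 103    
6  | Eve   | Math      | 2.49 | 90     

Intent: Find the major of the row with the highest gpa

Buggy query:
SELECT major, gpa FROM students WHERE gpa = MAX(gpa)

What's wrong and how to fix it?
Bug: MAX(gpa) is an aggregate and cannot be used directly in WHERE

Fix: Use a subquery: WHERE gpa = (SELECT MAX(gpa) FROM students)

Corrected query:
SELECT major, gpa FROM students WHERE gpa = (SELECT MAX(gpa) FROM students)

Result:
major | gpa 
------+-----
Math  | 3.91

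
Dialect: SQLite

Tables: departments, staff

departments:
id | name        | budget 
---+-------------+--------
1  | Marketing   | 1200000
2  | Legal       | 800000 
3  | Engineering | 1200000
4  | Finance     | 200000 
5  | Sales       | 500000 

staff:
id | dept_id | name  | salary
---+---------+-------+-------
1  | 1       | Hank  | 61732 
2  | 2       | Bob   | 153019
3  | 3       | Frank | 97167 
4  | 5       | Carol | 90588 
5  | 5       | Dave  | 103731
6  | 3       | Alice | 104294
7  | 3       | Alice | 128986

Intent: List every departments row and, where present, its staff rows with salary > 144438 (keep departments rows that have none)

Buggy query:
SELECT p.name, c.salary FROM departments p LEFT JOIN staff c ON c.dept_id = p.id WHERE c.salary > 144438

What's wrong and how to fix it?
Bug: Filtering c.salary in WHERE discards the NULL rows produced by LEFT JOIN, turning it into an inner join

Fix: Move the right-table condition into the ON clause so unmatched parents are kept

Corrected query:
SELECT p.name, c.salary FROM departments p LEFT JOIN staff c ON c.dept_id = p.id AND c.salary > 144438

Result:
name        | salary
------------+-------
Marketing   | NULL  
Legal       | 153019
Engineering | NULL  
Finance     | NULL  
Sales       | NULL  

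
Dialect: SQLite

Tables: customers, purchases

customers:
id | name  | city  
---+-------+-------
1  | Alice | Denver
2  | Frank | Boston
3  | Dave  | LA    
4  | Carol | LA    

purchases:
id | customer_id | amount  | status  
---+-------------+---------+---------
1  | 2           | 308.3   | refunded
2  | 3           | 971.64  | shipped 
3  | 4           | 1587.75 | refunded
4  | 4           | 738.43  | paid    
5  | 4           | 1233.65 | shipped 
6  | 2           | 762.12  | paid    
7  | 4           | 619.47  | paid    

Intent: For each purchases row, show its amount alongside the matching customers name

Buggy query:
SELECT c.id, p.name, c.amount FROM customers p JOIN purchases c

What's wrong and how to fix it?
Bug: JOIN with no ON clause produces a cartesian product; every purchases row pairs with every customers row

Fix: Add ON c.customer_id = p.id to the JOIN

Corrected query:
SELECT c.id, p.name, c.amount FROM customers p JOIN purchases c ON c.customer_id = p.id

Result:
id | name  | amount 
---+-------+--------
1  | Frank | 308.3  
2  | Dave  | 971.64 
3  | Carol | 1587.75
4  | Carol | 738.43 
5  | Carol | 1233.65
6  | Frank | 762.12 
7  | Carol | 619.47 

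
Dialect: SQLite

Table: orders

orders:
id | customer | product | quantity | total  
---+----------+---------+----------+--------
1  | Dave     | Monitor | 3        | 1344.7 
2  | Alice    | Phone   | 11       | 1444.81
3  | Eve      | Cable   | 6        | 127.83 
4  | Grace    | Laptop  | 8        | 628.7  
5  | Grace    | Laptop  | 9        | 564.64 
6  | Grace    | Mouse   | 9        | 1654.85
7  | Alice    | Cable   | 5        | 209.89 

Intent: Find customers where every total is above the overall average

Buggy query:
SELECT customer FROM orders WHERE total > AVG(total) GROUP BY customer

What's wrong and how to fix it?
Bug: AVG() is an aggregate; it can't sit directly in WHERE

Fix: Use a subquery for AVG and a HAVING MIN(...) filter so the condition holds for every row in the group

Corrected query:
SELECT customer FROM orders GROUP BY customer HAVING MIN(total) > (SELECT AVG(total) FROM orders)

Result:
customer
--------
Dave    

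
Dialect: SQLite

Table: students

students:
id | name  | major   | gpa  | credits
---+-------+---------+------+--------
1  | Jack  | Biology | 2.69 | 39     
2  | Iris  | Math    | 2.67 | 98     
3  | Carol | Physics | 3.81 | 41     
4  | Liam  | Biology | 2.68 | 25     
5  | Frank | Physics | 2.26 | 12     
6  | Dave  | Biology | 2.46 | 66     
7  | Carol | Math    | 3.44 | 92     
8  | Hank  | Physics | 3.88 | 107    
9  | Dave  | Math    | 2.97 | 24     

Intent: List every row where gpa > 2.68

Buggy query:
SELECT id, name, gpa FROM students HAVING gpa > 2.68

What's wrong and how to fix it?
Bug: This is a non-aggregate query (no GROUP BY, no aggregates), so in SQLite the HAVING clause is invalid here; a row-level condition belongs in WHERE

Fix: Use WHERE for row-level filtering

Corrected query:
SELECT id, name, gpa FROM students WHERE gpa > 2.68

Result:
id | name  | gpa 
---+-------+-----
1  | Jack  | 2.69
3  | Carol | 3.81
7  | Carol | 3.44
8  | Hank  | 3.88
9  | Dave  | 2.97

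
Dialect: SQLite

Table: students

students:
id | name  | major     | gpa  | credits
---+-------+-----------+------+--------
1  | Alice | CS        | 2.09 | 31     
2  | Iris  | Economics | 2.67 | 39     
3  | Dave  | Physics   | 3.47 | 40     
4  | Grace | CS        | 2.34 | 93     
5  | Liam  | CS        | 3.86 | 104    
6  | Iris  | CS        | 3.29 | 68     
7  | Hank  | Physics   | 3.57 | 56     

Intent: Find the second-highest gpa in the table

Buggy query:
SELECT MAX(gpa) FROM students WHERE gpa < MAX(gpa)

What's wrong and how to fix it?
Bug: The inner MAX is an aggregate inside WHERE, which is not allowed

Fix: Compute the overall MAX in a subquery, then take MAX of rows below it

Corrected query:
SELECT MAX(gpa) FROM students WHERE gpa < (SELECT MAX(gpa) FROM students)

Result:
MAX(gpa)
--------
3.57    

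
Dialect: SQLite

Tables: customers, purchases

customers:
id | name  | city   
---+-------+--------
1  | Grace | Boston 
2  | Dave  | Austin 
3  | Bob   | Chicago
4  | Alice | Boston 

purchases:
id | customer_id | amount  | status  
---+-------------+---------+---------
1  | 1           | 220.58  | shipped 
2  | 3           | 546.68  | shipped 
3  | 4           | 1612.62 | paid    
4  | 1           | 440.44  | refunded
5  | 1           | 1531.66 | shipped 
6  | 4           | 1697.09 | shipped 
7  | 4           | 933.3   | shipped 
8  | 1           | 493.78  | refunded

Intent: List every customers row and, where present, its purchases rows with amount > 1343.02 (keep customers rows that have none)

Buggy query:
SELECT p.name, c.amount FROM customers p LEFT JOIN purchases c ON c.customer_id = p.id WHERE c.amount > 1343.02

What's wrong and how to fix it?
Bug: Filtering c.amount in WHERE discards the NULL rows produced by LEFT JOIN, turning it into an inner join

Fix: Move the right-table condition into the ON clause so unmatched parents are kept

Corrected query:
SELECT p.name, c.amount FROM customers p LEFT JOIN purchases c ON c.customer_id = p.id AND c.amount > 1343.02

Result:
name  | amount 
------+--------
Grace | 1531.66
Dave  | NULL   
Bob   | NULL   
Alice | 1612.62
Alice | 1697.09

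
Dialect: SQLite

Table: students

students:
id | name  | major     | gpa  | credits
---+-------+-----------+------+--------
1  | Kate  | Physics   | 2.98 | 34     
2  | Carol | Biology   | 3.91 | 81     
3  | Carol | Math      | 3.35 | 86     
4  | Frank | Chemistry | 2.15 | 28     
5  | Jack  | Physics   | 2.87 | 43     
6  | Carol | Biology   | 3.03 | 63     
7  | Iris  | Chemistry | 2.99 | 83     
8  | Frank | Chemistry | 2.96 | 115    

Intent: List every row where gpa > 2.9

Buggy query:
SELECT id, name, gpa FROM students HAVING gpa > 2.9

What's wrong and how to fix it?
Bug: This is a non-aggregate query (no GROUP BY, no aggregates), so in SQLite the HAVING clause is invalid here; a row-level condition belongs in WHERE

Fix: Use WHERE for row-level filtering

Corrected query:
SELECT id, name, gpa FROM students WHERE gpa > 2.9

Result:
id | name  | gpa 
---+-------+-----
1  | Kate  | 2.98
2  | Carol | 3.91
3  | Carol | 3.35
6  | Carol | 3.03
7  | Iris  | 2.99
8  | Frank | 2.96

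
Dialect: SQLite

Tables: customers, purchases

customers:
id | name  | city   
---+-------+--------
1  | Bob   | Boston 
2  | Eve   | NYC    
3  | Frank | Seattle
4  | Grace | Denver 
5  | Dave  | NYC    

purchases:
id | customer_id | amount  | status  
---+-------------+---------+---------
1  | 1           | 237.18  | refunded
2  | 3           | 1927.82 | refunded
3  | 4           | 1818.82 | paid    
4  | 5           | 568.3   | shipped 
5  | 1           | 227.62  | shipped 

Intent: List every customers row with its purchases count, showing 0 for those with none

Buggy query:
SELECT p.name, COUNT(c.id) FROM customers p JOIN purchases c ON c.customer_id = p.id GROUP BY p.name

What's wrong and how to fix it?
Bug: INNER JOIN drops customers rows that have no matching purchases rows

Fix: Switch to LEFT JOIN to retain unmatched parent rows

Corrected query:
SELECT p.name, COUNT(c.id) FROM customers p LEFT JOIN purchases c ON c.customer_id = p.id GROUP BY p.name

Result:
name  | COUNT(c.id)
------+------------
Bob   | 2          
Dave  | 1          
Eve   | 0          
Frank | 1          
Grace | 1          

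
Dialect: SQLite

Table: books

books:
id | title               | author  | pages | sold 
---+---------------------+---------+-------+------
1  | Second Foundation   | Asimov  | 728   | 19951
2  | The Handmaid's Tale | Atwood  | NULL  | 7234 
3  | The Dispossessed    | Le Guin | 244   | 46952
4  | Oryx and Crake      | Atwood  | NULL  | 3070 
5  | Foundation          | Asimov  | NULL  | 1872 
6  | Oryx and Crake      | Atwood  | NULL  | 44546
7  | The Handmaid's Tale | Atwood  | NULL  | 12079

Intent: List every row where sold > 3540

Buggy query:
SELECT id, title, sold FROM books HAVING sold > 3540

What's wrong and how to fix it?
Bug: This is a non-aggregate query (no GROUP BY, no aggregates), so in SQLite the HAVING clause is invalid here; a row-level condition belongs in WHERE

Fix: Replace HAVING with WHERE since the condition applies to individual rows

Corrected query:
SELECT id, title, sold FROM books WHERE sold > 3540

Result:
id | title               | sold 
---+---------------------+------
1  | Second Foundation   | 19951
2  | The Handmaid's Tale | 7234 
3  | The Dispossessed    | 46952
6  | Oryx and Crake      | 44546
7  | The Handmaid's Tale | 12079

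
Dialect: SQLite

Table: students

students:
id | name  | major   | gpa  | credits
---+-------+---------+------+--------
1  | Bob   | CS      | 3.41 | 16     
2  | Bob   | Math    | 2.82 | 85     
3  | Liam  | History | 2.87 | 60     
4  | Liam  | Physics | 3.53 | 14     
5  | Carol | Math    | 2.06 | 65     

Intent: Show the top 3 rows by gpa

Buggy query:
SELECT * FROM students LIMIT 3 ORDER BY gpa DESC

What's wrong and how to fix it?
Bug: LIMIT must come after ORDER BY

Fix: Swap the clauses: ORDER BY first, then LIMIT

Corrected query:
SELECT * FROM students ORDER BY gpa DESC LIMIT 3

Result:
id | name | major   | gpa  | credits
---+------+---------+------+--------
4  | Liam | Physics | 3.53 | 14     
1  | Bob  | CS      | 3.41 | 16     
3  | Liam | History | 2.87 | 60     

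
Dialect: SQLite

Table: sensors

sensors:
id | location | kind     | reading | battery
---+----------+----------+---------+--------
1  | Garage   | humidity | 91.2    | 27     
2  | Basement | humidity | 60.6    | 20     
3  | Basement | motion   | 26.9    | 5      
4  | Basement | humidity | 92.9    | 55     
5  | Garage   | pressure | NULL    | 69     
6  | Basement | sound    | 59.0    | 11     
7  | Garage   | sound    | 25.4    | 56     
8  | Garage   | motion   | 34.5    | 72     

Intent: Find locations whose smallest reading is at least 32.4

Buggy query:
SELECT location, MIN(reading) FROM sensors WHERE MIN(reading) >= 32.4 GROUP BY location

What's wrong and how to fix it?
Bug: Aggregates like MIN are computed per group after WHERE runs

Fix: Replace WHERE with HAVING after the GROUP BY

Corrected query:
SELECT location, MIN(reading) FROM sensors GROUP BY location HAVING MIN(reading) >= 32.4

Result:
(no rows)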